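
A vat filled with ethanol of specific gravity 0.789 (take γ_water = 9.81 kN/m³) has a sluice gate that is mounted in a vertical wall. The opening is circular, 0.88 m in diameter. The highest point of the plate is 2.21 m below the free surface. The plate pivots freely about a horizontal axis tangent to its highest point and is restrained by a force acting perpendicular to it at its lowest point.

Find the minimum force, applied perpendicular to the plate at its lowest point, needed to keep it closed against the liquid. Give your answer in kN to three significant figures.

γ = 0.789 × 9.81 = 7.74009 kN/m³.
The centroid is at the centre, 0.44 m below the top of the plate, so the centroid depth is h_c = 2.21 + 0.44 = 2.65 m.
A = π(0.44)² = 0.608212 m².
Resultant F = γ·h_c·A = 7.74009 × 2.65 × 0.608212 = 12.4752 kN.
I_c = πr⁴/4 = π × 0.44⁴/4 = 0.0294375 m⁴.
Centre of pressure: y_p = y_c + I_c/(y_c·A) = 2.65 + 0.0294375/(2.65 × 0.608212) = 2.65 + 0.0182642 = 2.66826 m along the plane.
The resultant acts 0.44 + 0.0182642 = 0.458264 m (along the plate) below the hinge at the top edge, so the moment about the hinge is M = F × 0.458264 = 12.4752 × 0.458264 = 5.71694 kN·m.
A normal force at the bottom, 0.88 m from the hinge, must supply this moment: P = 5.71694/0.88 = 6.49652 kN.

P ≈ 6.50 kN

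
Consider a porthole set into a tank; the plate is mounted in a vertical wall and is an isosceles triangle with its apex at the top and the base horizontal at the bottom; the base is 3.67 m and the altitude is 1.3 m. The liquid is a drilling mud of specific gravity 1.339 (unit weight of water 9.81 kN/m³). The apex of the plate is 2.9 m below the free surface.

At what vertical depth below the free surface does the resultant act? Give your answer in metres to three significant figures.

γ = 1.339 × 9.81 = 13.13559 kN/m³.
With the apex up, the centroid sits 2h/3 = 2 × 1.3/3 = 0.866667 m below the apex, so the centroid depth is h_c = 2.9 + 0.866667 = 3.76667 m.
A = ½ × 3.67 × 1.3 = 2.3855 m².
Resultant F = γ·h_c·A = 13.13559 × 3.76667 × 2.3855 = 118.028 kN.
I_c = b·h³/36 = 3.67 × 1.3³/36 = 0.223972 m⁴.
Centre of pressure: y_p = y_c + I_c/(y_c·A) = 3.76667 + 0.223972/(3.76667 × 2.3855) = 3.76667 + 0.0249262 = 3.7916 m along the plane.

h_p = 3.79 m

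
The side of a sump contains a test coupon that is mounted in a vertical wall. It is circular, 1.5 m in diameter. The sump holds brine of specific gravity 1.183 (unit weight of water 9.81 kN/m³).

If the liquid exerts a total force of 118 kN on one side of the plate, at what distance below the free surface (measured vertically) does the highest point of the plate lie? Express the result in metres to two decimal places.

γ = 1.183 × 9.81 = 11.60523 kN/m³.
A = π(0.75)² = 1.76715 m².
From F = γ·h_c·A, the centroid depth is h_c = 118/(11.60523 × 1.76715) = 5.7538 m.
The centroid is at the centre, 0.75 m below the top of the plate, so the highest point sits at h_top = 5.7538 − 0.75 = 5.0038 m below the surface.

d_top ≈ 5.00 m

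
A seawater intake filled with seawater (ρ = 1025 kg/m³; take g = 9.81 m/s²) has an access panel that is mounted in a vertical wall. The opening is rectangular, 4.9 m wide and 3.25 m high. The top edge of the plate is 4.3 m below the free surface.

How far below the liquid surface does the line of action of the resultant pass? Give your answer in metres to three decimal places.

γ = ρg = 1025 × 9.81 / 1000 = 10.05525 kN/m³.
The centroid lies 3.25/2 = 1.625 m below the top edge, so the centroid depth is h_c = 4.3 + 1.625 = 5.925 m.
A = 4.9 × 3.25 = 15.925 m².
Resultant F = γ·h_c·A = 10.05525 × 5.925 × 15.925 = 948.769 kN.
I_c = b·h³/12 = 4.9 × 3.25³/12 = 14.0173 m⁴.
Centre of pressure: y_p = y_c + I_c/(y_c·A) = 5.925 + 14.0173/(5.925 × 15.925) = 5.925 + 0.148558 = 6.07356 m along the plane.

h_p = 6.074 m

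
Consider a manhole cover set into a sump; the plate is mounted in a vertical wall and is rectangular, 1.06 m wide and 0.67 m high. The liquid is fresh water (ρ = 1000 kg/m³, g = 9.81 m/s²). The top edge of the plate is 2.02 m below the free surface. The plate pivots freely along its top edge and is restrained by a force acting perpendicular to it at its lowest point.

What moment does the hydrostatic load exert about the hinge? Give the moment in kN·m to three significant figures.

M ≈ 5.76 kN·m

γ = ρg = 1000 × 9.81 = 9810 N/m³ = 9.81 kN/m³.
The centroid lies 0.67/2 = 0.335 m below the top edge, so the centroid depth is h_c = 2.02 + 0.335 = 2.355 m.
A = 1.06 × 0.67 = 0.7102 m².
Resultant F = γ·h_c·A = 9.81 × 2.355 × 0.7102 = 16.4074 kN.
I_c = b·h³/12 = 1.06 × 0.67³/12 = 0.0265674 m⁴.
Centre of pressure: y_p = y_c + I_c/(y_c·A) = 2.355 + 0.0265674/(2.355 × 0.7102) = 2.355 + 0.0158846 = 2.37088 m along the plane.
The resultant acts 0.335 + 0.0158846 = 0.350885 m (along the plate) below the hinge at the top edge, so the moment about the hinge is M = F × 0.350885 = 16.4074 × 0.350885 = 5.75711 kN·m.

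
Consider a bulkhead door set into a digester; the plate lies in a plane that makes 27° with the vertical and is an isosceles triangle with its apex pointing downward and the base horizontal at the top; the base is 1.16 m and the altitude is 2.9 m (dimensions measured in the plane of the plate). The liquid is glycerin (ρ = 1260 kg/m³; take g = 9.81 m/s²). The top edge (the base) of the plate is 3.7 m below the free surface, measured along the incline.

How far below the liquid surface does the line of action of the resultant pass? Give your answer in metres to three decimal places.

h_p = 4.247 m

γ = ρg = 1260 × 9.81 / 1000 = 12.3606 kN/m³.
The plate makes 27° with the vertical, i.e. θ = 90° − 27° = 63° to the horizontal. Measuring y along the incline from the free-surface line, vertical depth h = y·sinθ with sinθ = 0.891007.
With the apex down, the centroid sits h/3 = 2.9/3 = 0.966667 m below the base (the top edge), so y_c = 3.7 + 0.966667 = 4.66667 m and h_c = 4.66667 × 0.891007 = 4.15804 m.
A = ½ × 1.16 × 2.9 = 1.682 m².
Resultant F = γ·h_c·A = 12.3606 × 4.15804 × 1.682 = 86.4479 kN.
I_c = b·h³/36 = 1.16 × 2.9³/36 = 0.785868 m⁴.
Centre of pressure: y_p = y_c + I_c/(y_c·A) = 4.66667 + 0.785868/(4.66667 × 1.682) = 4.66667 + 0.100119 = 4.76679 m along the plane.
Vertically, h_p = y_p·sinθ = 4.76679 × 0.891007 = 4.24724 m.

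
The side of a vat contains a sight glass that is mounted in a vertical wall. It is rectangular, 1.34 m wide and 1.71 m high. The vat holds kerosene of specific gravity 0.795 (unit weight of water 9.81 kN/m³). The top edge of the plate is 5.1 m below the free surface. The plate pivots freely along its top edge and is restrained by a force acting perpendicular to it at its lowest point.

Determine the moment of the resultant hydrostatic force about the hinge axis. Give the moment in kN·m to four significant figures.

γ = 0.795 × 9.81 = 7.79895 kN/m³.
The centroid lies 1.71/2 = 0.855 m below the top edge, so the centroid depth is h_c = 5.1 + 0.855 = 5.955 m.
A = 1.34 × 1.71 = 2.2914 m².
Resultant F = γ·h_c·A = 7.79895 × 5.955 × 2.2914 = 106.419 kN.
I_c = b·h³/12 = 1.34 × 1.71³/12 = 0.558357 m⁴.
Centre of pressure: y_p = y_c + I_c/(y_c·A) = 5.955 + 0.558357/(5.955 × 2.2914) = 5.955 + 0.0409194 = 5.99592 m along the plane.
The resultant acts 0.855 + 0.0409194 = 0.895919 m (along the plate) below the hinge at the top edge, so the moment about the hinge is M = F × 0.895919 = 106.419 × 0.895919 = 95.3428 kN·m.

M ≈ 95.34 kN·m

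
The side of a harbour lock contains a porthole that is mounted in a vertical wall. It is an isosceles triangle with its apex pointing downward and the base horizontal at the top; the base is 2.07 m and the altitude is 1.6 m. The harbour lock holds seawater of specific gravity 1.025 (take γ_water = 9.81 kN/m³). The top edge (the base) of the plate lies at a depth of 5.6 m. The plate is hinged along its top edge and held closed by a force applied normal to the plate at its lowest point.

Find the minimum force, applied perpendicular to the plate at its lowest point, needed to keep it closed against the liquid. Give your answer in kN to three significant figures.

γ = 1.025 × 9.81 = 10.05525 kN/m³.
With the apex down, the centroid sits h/3 = 1.6/3 = 0.533333 m below the base (the top edge), so the centroid depth is h_c = 5.6 + 0.533333 = 6.13333 m.
A = ½ × 2.07 × 1.6 = 1.656 m².
Resultant F = γ·h_c·A = 10.05525 × 6.13333 × 1.656 = 102.129 kN.
I_c = b·h³/36 = 2.07 × 1.6³/36 = 0.23552 m⁴.
Centre of pressure: y_p = y_c + I_c/(y_c·A) = 6.13333 + 0.23552/(6.13333 × 1.656) = 6.13333 + 0.0231884 = 6.15652 m along the plane.
The resultant acts 0.533333 + 0.0231884 = 0.556521 m (along the plate) below the hinge at the top edge, so the moment about the hinge is M = F × 0.556521 = 102.129 × 0.556521 = 56.8369 kN·m.
A normal force at the bottom, 1.6 m from the hinge, must supply this moment: P = 56.8369/1.6 = 35.5231 kN.

P ≈ 35.5 kN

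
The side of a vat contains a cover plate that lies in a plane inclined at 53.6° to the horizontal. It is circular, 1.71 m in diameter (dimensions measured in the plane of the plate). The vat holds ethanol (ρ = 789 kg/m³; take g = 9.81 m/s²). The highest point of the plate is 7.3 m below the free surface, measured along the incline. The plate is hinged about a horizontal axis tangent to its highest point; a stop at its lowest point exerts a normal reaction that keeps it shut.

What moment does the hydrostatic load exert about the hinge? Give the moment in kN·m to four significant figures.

γ = ρg = 789 × 9.81 / 1000 = 7.74009 kN/m³.
Let θ = 53.6° be the plate's angle to the horizontal; measure y along the incline from where the plane meets the free surface. Vertical depth h = y·sinθ with sinθ = 0.804894.
The centroid is at the centre, 0.855 m below the top of the plate, so y_c = 7.3 + 0.855 = 8.155 m and h_c = 8.155 × 0.804894 = 6.56391 m.
A = π(0.855)² = 2.29658 m².
Resultant F = γ·h_c·A = 7.74009 × 6.56391 × 2.29658 = 116.678 kN.
I_c = πr⁴/4 = π × 0.855⁴/4 = 0.419715 m⁴.
Centre of pressure: y_p = y_c + I_c/(y_c·A) = 8.155 + 0.419715/(8.155 × 2.29658) = 8.155 + 0.0224104 = 8.17741 m along the plane.
The resultant acts 0.855 + 0.0224104 = 0.87741 m (along the plate) below the hinge at the top edge, so the moment about the hinge is M = F × 0.87741 = 116.678 × 0.87741 = 102.374 kN·m.

M ≈ 102.4 kN·m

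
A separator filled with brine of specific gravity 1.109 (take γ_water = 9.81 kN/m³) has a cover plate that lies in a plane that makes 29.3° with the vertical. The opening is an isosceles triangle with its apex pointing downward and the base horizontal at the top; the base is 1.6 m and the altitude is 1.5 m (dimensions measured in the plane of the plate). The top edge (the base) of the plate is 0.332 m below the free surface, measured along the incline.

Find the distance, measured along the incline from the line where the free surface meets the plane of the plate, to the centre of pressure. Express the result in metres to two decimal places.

y_p = 0.98 m

γ = 1.109 × 9.81 = 10.87929 kN/m³.
The plate makes 29.3° with the vertical, i.e. θ = 90° − 29.3° = 60.7° to the horizontal. Measuring y along the incline from the free-surface line, vertical depth h = y·sinθ with sinθ = 0.872069.
With the apex down, the centroid sits h/3 = 1.5/3 = 0.5 m below the base (the top edge), so y_c = 0.332 + 0.5 = 0.832 m and h_c = 0.832 × 0.872069 = 0.725561 m.
A = ½ × 1.6 × 1.5 = 1.2 m².
Resultant F = γ·h_c·A = 10.87929 × 0.725561 × 1.2 = 9.47231 kN.
I_c = b·h³/36 = 1.6 × 1.5³/36 = 0.15 m⁴.
Centre of pressure: y_p = y_c + I_c/(y_c·A) = 0.832 + 0.15/(0.832 × 1.2) = 0.832 + 0.15024 = 0.98224 m along the plane.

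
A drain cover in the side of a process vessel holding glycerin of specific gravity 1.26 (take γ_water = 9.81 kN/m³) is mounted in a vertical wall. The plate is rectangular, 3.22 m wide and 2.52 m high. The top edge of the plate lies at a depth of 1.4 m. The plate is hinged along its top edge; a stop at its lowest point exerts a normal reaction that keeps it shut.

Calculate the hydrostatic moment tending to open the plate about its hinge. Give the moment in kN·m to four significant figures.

M ≈ 389.2 kN·m

γ = 1.26 × 9.81 = 12.3606 kN/m³.
The centroid lies 2.52/2 = 1.26 m below the top edge, so the centroid depth is h_c = 1.4 + 1.26 = 2.66 m.
A = 3.22 × 2.52 = 8.1144 m².
Resultant F = γ·h_c·A = 12.3606 × 2.66 × 8.1144 = 266.795 kN.
I_c = b·h³/12 = 3.22 × 2.52³/12 = 4.29414 m⁴.
Centre of pressure: y_p = y_c + I_c/(y_c·A) = 2.66 + 4.29414/(2.66 × 8.1144) = 2.66 + 0.198947 = 2.85895 m along the plane.
The resultant acts 1.26 + 0.198947 = 1.45895 m (along the plate) below the hinge at the top edge, so the moment about the hinge is M = F × 1.45895 = 266.795 × 1.45895 = 389.241 kN·m.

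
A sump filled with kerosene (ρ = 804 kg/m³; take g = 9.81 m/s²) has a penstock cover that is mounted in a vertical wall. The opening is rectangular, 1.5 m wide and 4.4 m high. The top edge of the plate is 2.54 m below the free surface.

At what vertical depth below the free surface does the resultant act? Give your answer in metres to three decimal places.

γ = ρg = 804 × 9.81 / 1000 = 7.88724 kN/m³.
The centroid lies 4.4/2 = 2.2 m below the top edge, so the centroid depth is h_c = 2.54 + 2.2 = 4.74 m.
A = 1.5 × 4.4 = 6.6 m².
Resultant F = γ·h_c·A = 7.88724 × 4.74 × 6.6 = 246.744 kN.
I_c = b·h³/12 = 1.5 × 4.4³/12 = 10.648 m⁴.
Centre of pressure: y_p = y_c + I_c/(y_c·A) = 4.74 + 10.648/(4.74 × 6.6) = 4.74 + 0.340366 = 5.08037 m along the plane.

h_p = 5.080 m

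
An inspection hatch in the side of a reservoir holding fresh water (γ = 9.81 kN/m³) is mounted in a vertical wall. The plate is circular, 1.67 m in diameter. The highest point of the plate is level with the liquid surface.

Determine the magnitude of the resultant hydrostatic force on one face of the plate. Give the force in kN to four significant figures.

F ≈ 17.94 kN

γ = 9.81 kN/m³.
The centroid is at the centre, 0.835 m below the top of the plate, so the centroid depth is h_c = 0.835 m.
A = π(0.835)² = 2.1904 m².
Resultant F = γ·h_c·A = 9.81 × 0.835 × 2.1904 = 17.9423 kN.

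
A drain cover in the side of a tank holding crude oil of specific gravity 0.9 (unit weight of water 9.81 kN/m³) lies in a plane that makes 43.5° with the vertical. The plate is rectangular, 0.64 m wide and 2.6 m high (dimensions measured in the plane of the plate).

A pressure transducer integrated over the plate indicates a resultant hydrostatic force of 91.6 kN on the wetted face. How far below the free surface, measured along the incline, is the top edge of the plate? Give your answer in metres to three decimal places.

y_top ≈ 7.295 m

γ = 0.9 × 9.81 = 8.829 kN/m³.
A = 0.64 × 2.6 = 1.664 m².
From F = γ·h_c·A, the centroid depth is h_c = 91.6/(8.829 × 1.664) = 6.23492 m.
The plate makes 43.5° with the vertical, i.e. θ = 90° − 43.5° = 46.5° to the horizontal. Measuring y along the incline from the free-surface line, vertical depth h = y·sinθ with sinθ = 0.725374.
Along the incline, y_c = h_c/sinθ = 6.23492/0.725374 = 8.59546 m.
The centroid lies 2.6/2 = 1.3 m below the top edge, so the top edge sits at y_top = 8.59546 − 1.3 = 7.29546 m along the incline.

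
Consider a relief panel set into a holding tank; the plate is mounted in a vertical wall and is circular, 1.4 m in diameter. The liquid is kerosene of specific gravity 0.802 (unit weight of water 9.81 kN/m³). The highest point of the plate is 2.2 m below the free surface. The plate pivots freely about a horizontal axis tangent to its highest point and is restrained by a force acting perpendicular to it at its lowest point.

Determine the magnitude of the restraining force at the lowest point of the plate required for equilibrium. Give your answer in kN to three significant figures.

γ = 0.802 × 9.81 = 7.86762 kN/m³.
The centroid is at the centre, 0.7 m below the top of the plate, so the centroid depth is h_c = 2.2 + 0.7 = 2.9 m.
A = π(0.7)² = 1.53938 m².
Resultant F = γ·h_c·A = 7.86762 × 2.9 × 1.53938 = 35.1226 kN.
I_c = πr⁴/4 = π × 0.7⁴/4 = 0.188574 m⁴.
Centre of pressure: y_p = y_c + I_c/(y_c·A) = 2.9 + 0.188574/(2.9 × 1.53938) = 2.9 + 0.0422414 = 2.94224 m along the plane.
The resultant acts 0.7 + 0.0422414 = 0.742241 m (along the plate) below the hinge at the top edge, so the moment about the hinge is M = F × 0.742241 = 35.1226 × 0.742241 = 26.0694 kN·m.
A normal force at the bottom, 1.4 m from the hinge, must supply this moment: P = 26.0694/1.4 = 18.621 kN.

P ≈ 18.6 kN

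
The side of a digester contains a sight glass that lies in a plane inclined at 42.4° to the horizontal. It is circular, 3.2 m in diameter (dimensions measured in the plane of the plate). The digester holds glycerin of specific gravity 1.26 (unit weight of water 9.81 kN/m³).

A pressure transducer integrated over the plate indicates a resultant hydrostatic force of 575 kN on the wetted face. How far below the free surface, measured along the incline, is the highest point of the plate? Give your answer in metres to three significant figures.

y_top ≈ 6.98 m

γ = 1.26 × 9.81 = 12.3606 kN/m³.
A = π(1.6)² = 8.04248 m².
From F = γ·h_c·A, the centroid depth is h_c = 575/(12.3606 × 8.04248) = 5.78413 m.
Let θ = 42.4° be the plate's angle to the horizontal; measure y along the incline from where the plane meets the free surface. Vertical depth h = y·sinθ with sinθ = 0.674302.
Along the incline, y_c = h_c/sinθ = 5.78413/0.674302 = 8.57795 m.
The centroid is at the centre, 1.6 m below the top of the plate, so the highest point sits at y_top = 8.57795 − 1.6 = 6.97795 m along the incline.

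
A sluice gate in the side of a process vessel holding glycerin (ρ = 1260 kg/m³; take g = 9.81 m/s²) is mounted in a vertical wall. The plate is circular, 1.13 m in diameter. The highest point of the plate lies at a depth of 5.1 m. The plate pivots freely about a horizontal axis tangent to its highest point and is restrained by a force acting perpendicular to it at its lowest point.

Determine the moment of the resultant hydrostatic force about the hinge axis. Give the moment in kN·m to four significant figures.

M ≈ 40.67 kN·m

γ = ρg = 1260 × 9.81 / 1000 = 12.3606 kN/m³.
The centroid is at the centre, 0.565 m below the top of the plate, so the centroid depth is h_c = 5.1 + 0.565 = 5.665 m.
A = π(0.565)² = 1.00287 m².
Resultant F = γ·h_c·A = 12.3606 × 5.665 × 1.00287 = 70.2238 kN.
I_c = πr⁴/4 = π × 0.565⁴/4 = 0.0800357 m⁴.
Centre of pressure: y_p = y_c + I_c/(y_c·A) = 5.665 + 0.0800357/(5.665 × 1.00287) = 5.665 + 0.0140877 = 5.67909 m along the plane.
The resultant acts 0.565 + 0.0140877 = 0.579088 m (along the plate) below the hinge at the top edge, so the moment about the hinge is M = F × 0.579088 = 70.2238 × 0.579088 = 40.6658 kN·m.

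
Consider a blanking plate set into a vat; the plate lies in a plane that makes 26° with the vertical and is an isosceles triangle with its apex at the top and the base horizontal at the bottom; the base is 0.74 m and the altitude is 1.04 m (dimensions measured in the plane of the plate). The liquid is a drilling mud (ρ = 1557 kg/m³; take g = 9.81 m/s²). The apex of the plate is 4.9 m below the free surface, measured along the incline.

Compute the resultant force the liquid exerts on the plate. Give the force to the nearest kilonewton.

γ = ρg = 1557 × 9.81 / 1000 = 15.27417 kN/m³.
The plate makes 26° with the vertical, i.e. θ = 90° − 26° = 64° to the horizontal. Measuring y along the incline from the free-surface line, vertical depth h = y·sinθ with sinθ = 0.898794.
With the apex up, the centroid sits 2h/3 = 2 × 1.04/3 = 0.693333 m below the apex, so y_c = 4.9 + 0.693333 = 5.59333 m and h_c = 5.59333 × 0.898794 = 5.02725 m.
A = ½ × 0.74 × 1.04 = 0.3848 m².
Resultant F = γ·h_c·A = 15.27417 × 5.02725 × 0.3848 = 29.5477 kN.

F ≈ 30 kN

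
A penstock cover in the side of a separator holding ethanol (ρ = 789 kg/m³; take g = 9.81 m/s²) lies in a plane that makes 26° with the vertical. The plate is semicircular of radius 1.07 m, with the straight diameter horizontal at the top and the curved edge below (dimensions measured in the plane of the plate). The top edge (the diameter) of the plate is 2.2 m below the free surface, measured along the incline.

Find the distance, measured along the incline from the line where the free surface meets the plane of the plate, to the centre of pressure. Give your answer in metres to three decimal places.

y_p = 2.684 m

γ = ρg = 789 × 9.81 / 1000 = 7.74009 kN/m³.
The plate makes 26° with the vertical, i.e. θ = 90° − 26° = 64° to the horizontal. Measuring y along the incline from the free-surface line, vertical depth h = y·sinθ with sinθ = 0.898794.
The centroid of a semicircle lies 4r/(3π) = 0.454122 m from the diameter, here below the top edge, so y_c = 2.2 + 0.454122 = 2.65412 m and h_c = 2.65412 × 0.898794 = 2.38551 m.
A = πr²/2 = π × 1.07²/2 = 1.7984 m².
Resultant F = γ·h_c·A = 7.74009 × 2.38551 × 1.7984 = 33.2058 kN.
I_c = (π/8 − 8/(9π))·r⁴ = 0.109757 × 1.07⁴ = 0.143869 m⁴.
Centre of pressure: y_p = y_c + I_c/(y_c·A) = 2.65412 + 0.143869/(2.65412 × 1.7984) = 2.65412 + 0.0301412 = 2.68426 m along the plane.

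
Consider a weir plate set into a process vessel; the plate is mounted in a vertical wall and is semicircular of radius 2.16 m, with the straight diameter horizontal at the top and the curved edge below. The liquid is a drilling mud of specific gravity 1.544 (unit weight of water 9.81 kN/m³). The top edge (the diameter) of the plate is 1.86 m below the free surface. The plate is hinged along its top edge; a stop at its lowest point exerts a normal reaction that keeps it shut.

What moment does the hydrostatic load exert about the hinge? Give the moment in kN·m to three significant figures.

M ≈ 319 kN·m

γ = 1.544 × 9.81 = 15.14664 kN/m³.
The centroid of a semicircle lies 4r/(3π) = 0.916732 m from the diameter, here below the top edge, so the centroid depth is h_c = 1.86 + 0.916732 = 2.77673 m.
A = πr²/2 = π × 2.16²/2 = 7.32871 m².
Resultant F = γ·h_c·A = 15.14664 × 2.77673 × 7.32871 = 308.232 kN.
I_c = (π/8 − 8/(9π))·r⁴ = 0.109757 × 2.16⁴ = 2.38917 m⁴.
Centre of pressure: y_p = y_c + I_c/(y_c·A) = 2.77673 + 2.38917/(2.77673 × 7.32871) = 2.77673 + 0.117405 = 2.89414 m along the plane.
The resultant acts 0.916732 + 0.117405 = 1.03414 m (along the plate) below the hinge at the top edge, so the moment about the hinge is M = F × 1.03414 = 308.232 × 1.03414 = 318.755 kN·m.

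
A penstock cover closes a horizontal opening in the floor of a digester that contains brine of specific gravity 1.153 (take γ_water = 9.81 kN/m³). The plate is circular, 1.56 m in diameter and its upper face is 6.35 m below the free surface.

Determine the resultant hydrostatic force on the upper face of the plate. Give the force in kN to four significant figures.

F ≈ 137.3 kN

γ = 1.153 × 9.81 = 11.31093 kN/m³.
The plate is horizontal, so pressure is uniform at p = γ·h = 11.31093 × 6.35 = 71.8244 kN/m².
A = π(0.78)² = 1.91134 m².
F = p·A = 71.8244 × 1.91134 = 137.281 kN.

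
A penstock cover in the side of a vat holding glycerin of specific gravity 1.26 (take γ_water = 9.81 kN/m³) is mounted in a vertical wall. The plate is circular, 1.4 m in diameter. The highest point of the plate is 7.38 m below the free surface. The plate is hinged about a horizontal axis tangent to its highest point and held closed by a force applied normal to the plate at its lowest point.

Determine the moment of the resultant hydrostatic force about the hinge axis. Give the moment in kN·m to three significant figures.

M ≈ 110 kN·m

γ = 1.26 × 9.81 = 12.3606 kN/m³.
The centroid is at the centre, 0.7 m below the top of the plate, so the centroid depth is h_c = 7.38 + 0.7 = 8.08 m.
A = π(0.7)² = 1.53938 m².
Resultant F = γ·h_c·A = 12.3606 × 8.08 × 1.53938 = 153.743 kN.
I_c = πr⁴/4 = π × 0.7⁴/4 = 0.188574 m⁴.
Centre of pressure: y_p = y_c + I_c/(y_c·A) = 8.08 + 0.188574/(8.08 × 1.53938) = 8.08 + 0.0151609 = 8.09516 m along the plane.
The resultant acts 0.7 + 0.0151609 = 0.715161 m (along the plate) below the hinge at the top edge, so the moment about the hinge is M = F × 0.715161 = 153.743 × 0.715161 = 109.951 kN·m.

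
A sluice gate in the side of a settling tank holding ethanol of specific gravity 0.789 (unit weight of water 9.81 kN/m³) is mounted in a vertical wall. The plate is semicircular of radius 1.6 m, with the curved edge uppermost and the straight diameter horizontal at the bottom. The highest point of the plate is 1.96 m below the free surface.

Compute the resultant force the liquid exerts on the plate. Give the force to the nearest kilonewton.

F ≈ 90 kN

γ = 0.789 × 9.81 = 7.74009 kN/m³.
The centroid lies 4r/(3π) = 0.679061 m above the diameter, so r − 4r/(3π) = 1.6 − 0.679061 = 0.920939 m below the topmost point, so the centroid depth is h_c = 1.96 + 0.920939 = 2.88094 m.
A = πr²/2 = π × 1.6²/2 = 4.02124 m².
Resultant F = γ·h_c·A = 7.74009 × 2.88094 × 4.02124 = 89.6686 kN.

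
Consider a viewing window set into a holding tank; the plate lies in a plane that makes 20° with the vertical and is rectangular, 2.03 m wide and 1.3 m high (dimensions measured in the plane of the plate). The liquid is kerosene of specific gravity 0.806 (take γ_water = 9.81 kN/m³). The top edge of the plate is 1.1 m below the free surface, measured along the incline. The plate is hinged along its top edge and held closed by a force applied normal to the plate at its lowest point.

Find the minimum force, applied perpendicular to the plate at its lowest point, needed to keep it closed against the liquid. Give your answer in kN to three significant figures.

γ = 0.806 × 9.81 = 7.90686 kN/m³.
The plate makes 20° with the vertical, i.e. θ = 90° − 20° = 70° to the horizontal. Measuring y along the incline from the free-surface line, vertical depth h = y·sinθ with sinθ = 0.939693.
The centroid lies 1.3/2 = 0.65 m below the top edge, so y_c = 1.1 + 0.65 = 1.75 m and h_c = 1.75 × 0.939693 = 1.64446 m.
A = 2.03 × 1.3 = 2.639 m².
Resultant F = γ·h_c·A = 7.90686 × 1.64446 × 2.639 = 34.3136 kN.
I_c = b·h³/12 = 2.03 × 1.3³/12 = 0.371659 m⁴.
Centre of pressure: y_p = y_c + I_c/(y_c·A) = 1.75 + 0.371659/(1.75 × 2.639) = 1.75 + 0.0804762 = 1.83048 m along the plane.
The resultant acts 0.65 + 0.0804762 = 0.730476 m (along the plate) below the hinge at the top edge, so the moment about the hinge is M = F × 0.730476 = 34.3136 × 0.730476 = 25.0653 kN·m.
A normal force at the bottom, 1.3 m from the hinge, must supply this moment: P = 25.0653/1.3 = 19.281 kN.

P ≈ 19.3 kN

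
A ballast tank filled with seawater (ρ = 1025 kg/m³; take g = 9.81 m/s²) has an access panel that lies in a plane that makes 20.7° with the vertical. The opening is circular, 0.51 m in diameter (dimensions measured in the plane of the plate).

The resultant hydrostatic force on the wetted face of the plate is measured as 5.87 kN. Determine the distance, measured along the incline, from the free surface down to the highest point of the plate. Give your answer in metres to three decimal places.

γ = ρg = 1025 × 9.81 / 1000 = 10.05525 kN/m³.
A = π(0.255)² = 0.204282 m².
From F = γ·h_c·A, the centroid depth is h_c = 5.87/(10.05525 × 0.204282) = 2.85769 m.
The plate makes 20.7° with the vertical, i.e. θ = 90° − 20.7° = 69.3° to the horizontal. Measuring y along the incline from the free-surface line, vertical depth h = y·sinθ with sinθ = 0.935444.
Along the incline, y_c = h_c/sinθ = 2.85769/0.935444 = 3.0549 m.
The centroid is at the centre, 0.255 m below the top of the plate, so the highest point sits at y_top = 3.0549 − 0.255 = 2.7999 m along the incline.

y_top ≈ 2.800 m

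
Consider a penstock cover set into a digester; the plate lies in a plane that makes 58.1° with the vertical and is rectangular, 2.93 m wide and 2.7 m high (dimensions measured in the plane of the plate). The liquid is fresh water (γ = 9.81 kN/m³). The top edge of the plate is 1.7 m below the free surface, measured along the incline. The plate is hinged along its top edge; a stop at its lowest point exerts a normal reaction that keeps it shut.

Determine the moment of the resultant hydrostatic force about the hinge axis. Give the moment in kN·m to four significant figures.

γ = 9.81 kN/m³.
The plate makes 58.1° with the vertical, i.e. θ = 90° − 58.1° = 31.9° to the horizontal. Measuring y along the incline from the free-surface line, vertical depth h = y·sinθ with sinθ = 0.528438.
The centroid lies 2.7/2 = 1.35 m below the top edge, so y_c = 1.7 + 1.35 = 3.05 m and h_c = 3.05 × 0.528438 = 1.61174 m.
A = 2.93 × 2.7 = 7.911 m².
Resultant F = γ·h_c·A = 9.81 × 1.61174 × 7.911 = 125.082 kN.
I_c = b·h³/12 = 2.93 × 2.7³/12 = 4.80593 m⁴.
Centre of pressure: y_p = y_c + I_c/(y_c·A) = 3.05 + 4.80593/(3.05 × 7.911) = 3.05 + 0.19918 = 3.24918 m along the plane.
The resultant acts 1.35 + 0.19918 = 1.54918 m (along the plate) below the hinge at the top edge, so the moment about the hinge is M = F × 1.54918 = 125.082 × 1.54918 = 193.775 kN·m.

M ≈ 193.8 kN·m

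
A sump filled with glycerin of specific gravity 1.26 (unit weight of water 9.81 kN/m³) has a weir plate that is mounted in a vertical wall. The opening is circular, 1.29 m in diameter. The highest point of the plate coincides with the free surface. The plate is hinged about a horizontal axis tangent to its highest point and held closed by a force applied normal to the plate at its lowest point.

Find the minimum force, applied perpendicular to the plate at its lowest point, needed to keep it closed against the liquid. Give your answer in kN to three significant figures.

γ = 1.26 × 9.81 = 12.3606 kN/m³.
The centroid is at the centre, 0.645 m below the top of the plate, so the centroid depth is h_c = 0.645 m.
A = π(0.645)² = 1.30698 m².
Resultant F = γ·h_c·A = 12.3606 × 0.645 × 1.30698 = 10.42 kN.
I_c = πr⁴/4 = π × 0.645⁴/4 = 0.135934 m⁴.
Centre of pressure: y_p = y_c + I_c/(y_c·A) = 0.645 + 0.135934/(0.645 × 1.30698) = 0.645 + 0.16125 = 0.80625 m along the plane.
The resultant acts 0.645 + 0.16125 = 0.80625 m (along the plate) below the hinge at the top edge, so the moment about the hinge is M = F × 0.80625 = 10.42 × 0.80625 = 8.40113 kN·m.
A normal force at the bottom, 1.29 m from the hinge, must supply this moment: P = 8.40113/1.29 = 6.5125 kN.

P ≈ 6.51 kN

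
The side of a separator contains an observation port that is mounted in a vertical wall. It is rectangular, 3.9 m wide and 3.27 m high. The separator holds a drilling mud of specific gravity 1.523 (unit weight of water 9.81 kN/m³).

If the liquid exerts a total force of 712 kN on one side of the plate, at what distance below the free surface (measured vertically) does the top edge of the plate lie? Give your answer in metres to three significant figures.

d_top ≈ 2.10 m

γ = 1.523 × 9.81 = 14.94063 kN/m³.
A = 3.9 × 3.27 = 12.753 m².
From F = γ·h_c·A, the centroid depth is h_c = 712/(14.94063 × 12.753) = 3.73679 m.
The centroid lies 3.27/2 = 1.635 m below the top edge, so the top edge sits at h_top = 3.73679 − 1.635 = 2.10179 m below the surface.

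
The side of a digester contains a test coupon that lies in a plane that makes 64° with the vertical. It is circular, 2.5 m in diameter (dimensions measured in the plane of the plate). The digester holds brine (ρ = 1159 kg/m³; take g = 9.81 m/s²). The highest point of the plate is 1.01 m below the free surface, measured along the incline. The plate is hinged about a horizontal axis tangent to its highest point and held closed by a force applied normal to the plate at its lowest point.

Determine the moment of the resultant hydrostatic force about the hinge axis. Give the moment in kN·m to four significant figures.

γ = ρg = 1159 × 9.81 / 1000 = 11.36979 kN/m³.
The plate makes 64° with the vertical, i.e. θ = 90° − 64° = 26° to the horizontal. Measuring y along the incline from the free-surface line, vertical depth h = y·sinθ with sinθ = 0.438371.
The centroid is at the centre, 1.25 m below the top of the plate, so y_c = 1.01 + 1.25 = 2.26 m and h_c = 2.26 × 0.438371 = 0.990718 m.
A = π(1.25)² = 4.90874 m².
Resultant F = γ·h_c·A = 11.36979 × 0.990718 × 4.90874 = 55.2933 kN.
I_c = πr⁴/4 = π × 1.25⁴/4 = 1.91748 m⁴.
Centre of pressure: y_p = y_c + I_c/(y_c·A) = 2.26 + 1.91748/(2.26 × 4.90874) = 2.26 + 0.172843 = 2.43284 m along the plane.
The resultant acts 1.25 + 0.172843 = 1.42284 m (along the plate) below the hinge at the top edge, so the moment about the hinge is M = F × 1.42284 = 55.2933 × 1.42284 = 78.6735 kN·m.

M ≈ 78.67 kN·m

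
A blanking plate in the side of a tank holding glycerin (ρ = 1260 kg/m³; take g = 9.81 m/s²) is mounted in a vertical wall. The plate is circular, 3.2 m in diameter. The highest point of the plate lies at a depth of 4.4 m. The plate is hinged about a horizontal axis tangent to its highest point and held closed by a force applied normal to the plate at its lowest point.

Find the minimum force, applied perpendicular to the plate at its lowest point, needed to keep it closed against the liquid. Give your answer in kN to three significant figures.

γ = ρg = 1260 × 9.81 / 1000 = 12.3606 kN/m³.
The centroid is at the centre, 1.6 m below the top of the plate, so the centroid depth is h_c = 4.4 + 1.6 = 6 m.
A = π(1.6)² = 8.04248 m².
Resultant F = γ·h_c·A = 12.3606 × 6 × 8.04248 = 596.459 kN.
I_c = πr⁴/4 = π × 1.6⁴/4 = 5.14719 m⁴.
Centre of pressure: y_p = y_c + I_c/(y_c·A) = 6 + 5.14719/(6 × 8.04248) = 6 + 0.106667 = 6.10667 m along the plane.
The resultant acts 1.6 + 0.106667 = 1.70667 m (along the plate) below the hinge at the top edge, so the moment about the hinge is M = F × 1.70667 = 596.459 × 1.70667 = 1017.96 kN·m.
A normal force at the bottom, 3.2 m from the hinge, must supply this moment: P = 1017.96/3.2 = 318.113 kN.

P ≈ 318 kN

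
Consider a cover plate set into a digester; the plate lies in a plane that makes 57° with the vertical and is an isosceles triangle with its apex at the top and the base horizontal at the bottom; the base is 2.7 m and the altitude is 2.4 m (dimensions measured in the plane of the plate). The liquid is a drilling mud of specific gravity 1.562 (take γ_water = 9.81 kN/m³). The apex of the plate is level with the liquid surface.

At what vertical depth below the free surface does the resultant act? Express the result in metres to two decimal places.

h_p = 0.98 m

γ = 1.562 × 9.81 = 15.32322 kN/m³.
The plate makes 57° with the vertical, i.e. θ = 90° − 57° = 33° to the horizontal. Measuring y along the incline from the free-surface line, vertical depth h = y·sinθ with sinθ = 0.544639.
With the apex up, the centroid sits 2h/3 = 2 × 2.4/3 = 1.6 m below the apex, so y_c = 1.6 m and h_c = 1.6 × 0.544639 = 0.871422 m.
A = ½ × 2.7 × 2.4 = 3.24 m².
Resultant F = γ·h_c·A = 15.32322 × 0.871422 × 3.24 = 43.2637 kN.
I_c = b·h³/36 = 2.7 × 2.4³/36 = 1.0368 m⁴.
Centre of pressure: y_p = y_c + I_c/(y_c·A) = 1.6 + 1.0368/(1.6 × 3.24) = 1.6 + 0.2 = 1.8 m along the plane.
Vertically, h_p = y_p·sinθ = 1.8 × 0.544639 = 0.98035 m.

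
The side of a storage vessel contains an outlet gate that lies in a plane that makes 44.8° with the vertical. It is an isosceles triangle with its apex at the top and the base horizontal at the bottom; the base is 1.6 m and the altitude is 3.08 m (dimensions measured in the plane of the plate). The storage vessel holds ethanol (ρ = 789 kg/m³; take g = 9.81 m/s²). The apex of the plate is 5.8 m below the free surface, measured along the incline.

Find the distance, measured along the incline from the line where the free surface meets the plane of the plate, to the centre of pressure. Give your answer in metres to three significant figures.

y_p = 7.92 m

γ = ρg = 789 × 9.81 / 1000 = 7.74009 kN/m³.
The plate makes 44.8° with the vertical, i.e. θ = 90° − 44.8° = 45.2° to the horizontal. Measuring y along the incline from the free-surface line, vertical depth h = y·sinθ with sinθ = 0.709571.
With the apex up, the centroid sits 2h/3 = 2 × 3.08/3 = 2.05333 m below the apex, so y_c = 5.8 + 2.05333 = 7.85333 m and h_c = 7.85333 × 0.709571 = 5.5725 m.
A = ½ × 1.6 × 3.08 = 2.464 m².
Resultant F = γ·h_c·A = 7.74009 × 5.5725 × 2.464 = 106.276 kN.
I_c = b·h³/36 = 1.6 × 3.08³/36 = 1.29858 m⁴.
Centre of pressure: y_p = y_c + I_c/(y_c·A) = 7.85333 + 1.29858/(7.85333 × 2.464) = 7.85333 + 0.067108 = 7.92044 m along the plane.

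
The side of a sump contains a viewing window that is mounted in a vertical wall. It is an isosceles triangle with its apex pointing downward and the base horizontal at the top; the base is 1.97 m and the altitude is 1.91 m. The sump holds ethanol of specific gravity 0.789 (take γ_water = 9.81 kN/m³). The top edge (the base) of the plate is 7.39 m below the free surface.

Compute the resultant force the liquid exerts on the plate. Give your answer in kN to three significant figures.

γ = 0.789 × 9.81 = 7.74009 kN/m³.
With the apex down, the centroid sits h/3 = 1.91/3 = 0.636667 m below the base (the top edge), so the centroid depth is h_c = 7.39 + 0.636667 = 8.02667 m.
A = ½ × 1.97 × 1.91 = 1.88135 m².
Resultant F = γ·h_c·A = 7.74009 × 8.02667 × 1.88135 = 116.883 kN.

F ≈ 117 kN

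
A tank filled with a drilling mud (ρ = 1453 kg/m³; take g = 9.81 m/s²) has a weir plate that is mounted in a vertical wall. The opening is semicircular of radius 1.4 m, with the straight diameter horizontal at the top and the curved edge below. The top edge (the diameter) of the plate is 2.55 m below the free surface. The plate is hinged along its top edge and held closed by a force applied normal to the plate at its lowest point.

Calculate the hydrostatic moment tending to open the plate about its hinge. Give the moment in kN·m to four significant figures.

M ≈ 88.00 kN·m

γ = ρg = 1453 × 9.81 / 1000 = 14.25393 kN/m³.
The centroid of a semicircle lies 4r/(3π) = 0.594178 m from the diameter, here below the top edge, so the centroid depth is h_c = 2.55 + 0.594178 = 3.14418 m.
A = πr²/2 = π × 1.4²/2 = 3.07876 m².
Resultant F = γ·h_c·A = 14.25393 × 3.14418 × 3.07876 = 137.981 kN.
I_c = (π/8 − 8/(9π))·r⁴ = 0.109757 × 1.4⁴ = 0.421642 m⁴.
Centre of pressure: y_p = y_c + I_c/(y_c·A) = 3.14418 + 0.421642/(3.14418 × 3.07876) = 3.14418 + 0.0435573 = 3.18774 m along the plane.
The resultant acts 0.594178 + 0.0435573 = 0.637735 m (along the plate) below the hinge at the top edge, so the moment about the hinge is M = F × 0.637735 = 137.981 × 0.637735 = 87.9953 kN·m.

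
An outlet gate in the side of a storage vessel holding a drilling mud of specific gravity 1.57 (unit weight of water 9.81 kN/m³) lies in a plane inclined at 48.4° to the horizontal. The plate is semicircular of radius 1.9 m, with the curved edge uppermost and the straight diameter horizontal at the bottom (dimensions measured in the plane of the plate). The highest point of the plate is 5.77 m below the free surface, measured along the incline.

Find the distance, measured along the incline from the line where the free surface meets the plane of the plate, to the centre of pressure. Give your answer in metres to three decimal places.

γ = 1.57 × 9.81 = 15.4017 kN/m³.
Let θ = 48.4° be the plate's angle to the horizontal; measure y along the incline from where the plane meets the free surface. Vertical depth h = y·sinθ with sinθ = 0.747798.
The centroid lies 4r/(3π) = 0.806385 m above the diameter, so r − 4r/(3π) = 1.9 − 0.806385 = 1.09361 m below the topmost point, so y_c = 5.77 + 1.09361 = 6.86361 m and h_c = 6.86361 × 0.747798 = 5.13259 m.
A = πr²/2 = π × 1.9²/2 = 5.67057 m².
Resultant F = γ·h_c·A = 15.4017 × 5.13259 × 5.67057 = 448.262 kN.
I_c = (π/8 − 8/(9π))·r⁴ = 0.109757 × 1.9⁴ = 1.43036 m⁴.
Centre of pressure: y_p = y_c + I_c/(y_c·A) = 6.86361 + 1.43036/(6.86361 × 5.67057) = 6.86361 + 0.0367507 = 6.90036 m along the plane.

y_p = 6.900 m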